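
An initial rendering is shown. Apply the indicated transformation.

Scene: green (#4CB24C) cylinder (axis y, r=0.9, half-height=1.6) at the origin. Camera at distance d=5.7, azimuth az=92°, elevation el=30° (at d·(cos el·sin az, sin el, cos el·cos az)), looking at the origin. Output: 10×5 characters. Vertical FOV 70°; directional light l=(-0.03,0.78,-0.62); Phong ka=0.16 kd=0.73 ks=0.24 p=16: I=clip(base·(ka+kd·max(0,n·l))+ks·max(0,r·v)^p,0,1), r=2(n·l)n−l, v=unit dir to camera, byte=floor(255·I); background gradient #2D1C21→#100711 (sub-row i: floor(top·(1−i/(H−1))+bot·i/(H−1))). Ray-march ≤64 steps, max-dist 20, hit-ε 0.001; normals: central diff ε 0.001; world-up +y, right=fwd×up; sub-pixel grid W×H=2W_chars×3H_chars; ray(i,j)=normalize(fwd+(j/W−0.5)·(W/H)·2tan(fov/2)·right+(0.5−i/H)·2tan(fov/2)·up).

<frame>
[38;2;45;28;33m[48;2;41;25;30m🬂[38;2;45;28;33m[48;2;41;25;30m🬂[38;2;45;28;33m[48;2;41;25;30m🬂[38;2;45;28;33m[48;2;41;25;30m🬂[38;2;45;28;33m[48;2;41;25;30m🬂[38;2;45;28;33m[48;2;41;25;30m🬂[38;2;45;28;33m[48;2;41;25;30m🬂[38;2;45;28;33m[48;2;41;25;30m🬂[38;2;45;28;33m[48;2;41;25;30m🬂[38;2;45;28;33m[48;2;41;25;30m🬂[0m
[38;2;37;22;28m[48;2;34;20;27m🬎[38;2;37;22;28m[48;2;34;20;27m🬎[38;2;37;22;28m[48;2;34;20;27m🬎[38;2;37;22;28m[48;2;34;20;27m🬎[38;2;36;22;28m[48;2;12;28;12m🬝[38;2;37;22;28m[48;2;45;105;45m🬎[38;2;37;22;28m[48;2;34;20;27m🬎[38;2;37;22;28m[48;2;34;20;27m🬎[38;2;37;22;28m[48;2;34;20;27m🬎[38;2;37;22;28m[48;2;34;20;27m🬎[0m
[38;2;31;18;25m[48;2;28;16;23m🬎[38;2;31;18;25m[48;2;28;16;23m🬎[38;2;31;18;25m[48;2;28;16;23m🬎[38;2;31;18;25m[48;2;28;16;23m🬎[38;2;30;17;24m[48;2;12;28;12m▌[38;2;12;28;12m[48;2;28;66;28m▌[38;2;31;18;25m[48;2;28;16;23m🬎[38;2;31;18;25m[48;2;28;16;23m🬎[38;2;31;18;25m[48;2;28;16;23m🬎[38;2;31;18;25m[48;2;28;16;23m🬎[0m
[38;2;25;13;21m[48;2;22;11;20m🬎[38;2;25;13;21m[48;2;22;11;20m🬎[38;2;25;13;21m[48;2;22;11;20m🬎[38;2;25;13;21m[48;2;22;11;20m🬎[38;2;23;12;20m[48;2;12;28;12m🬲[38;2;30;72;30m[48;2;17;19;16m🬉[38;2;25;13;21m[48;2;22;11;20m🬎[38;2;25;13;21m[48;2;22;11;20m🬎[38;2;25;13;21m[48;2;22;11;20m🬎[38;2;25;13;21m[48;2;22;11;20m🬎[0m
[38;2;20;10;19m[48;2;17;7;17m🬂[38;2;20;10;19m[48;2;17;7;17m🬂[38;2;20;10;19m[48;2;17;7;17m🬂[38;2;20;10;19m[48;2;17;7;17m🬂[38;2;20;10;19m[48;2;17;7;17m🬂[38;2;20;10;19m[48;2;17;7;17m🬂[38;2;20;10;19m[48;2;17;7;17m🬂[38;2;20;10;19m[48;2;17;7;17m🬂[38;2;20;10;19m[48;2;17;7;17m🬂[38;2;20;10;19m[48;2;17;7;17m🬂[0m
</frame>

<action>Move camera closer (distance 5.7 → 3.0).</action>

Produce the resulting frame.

<frame>
[38;2;45;28;33m[48;2;41;25;30m🬂[38;2;45;28;33m[48;2;41;25;30m🬂[38;2;45;28;33m[48;2;41;25;30m🬂[38;2;45;28;33m[48;2;12;28;12m🬂[38;2;45;28;33m[48;2;12;28;12m🬂[38;2;45;28;33m[48;2;14;33;14m🬂[38;2;45;28;33m[48;2;25;59;25m🬂[38;2;36;84;36m[48;2;43;26;31m🬓[38;2;45;28;33m[48;2;41;25;30m🬂[38;2;45;28;33m[48;2;41;25;30m🬂[0m
[38;2;37;22;28m[48;2;34;20;27m🬎[38;2;37;22;28m[48;2;34;20;27m🬎[38;2;37;22;28m[48;2;34;20;27m🬎[38;2;12;28;12m[48;2;34;20;27m🬬[38;2;12;28;12m[48;2;12;28;12m [38;2;12;28;12m[48;2;17;40;17m▌[38;2;23;55;23m[48;2;31;72;31m▌[38;2;39;94;39m[48;2;35;21;27m🬄[38;2;37;22;28m[48;2;34;20;27m🬎[38;2;37;22;28m[48;2;34;20;27m🬎[0m
[38;2;31;18;25m[48;2;28;16;23m🬎[38;2;31;18;25m[48;2;28;16;23m🬎[38;2;31;18;25m[48;2;28;16;23m🬎[38;2;30;17;24m[48;2;12;28;12m▌[38;2;12;28;12m[48;2;12;28;12m [38;2;12;28;12m[48;2;18;43;18m▌[38;2;25;60;25m[48;2;35;82;35m▌[38;2;31;18;25m[48;2;28;16;23m🬎[38;2;31;18;25m[48;2;28;16;23m🬎[38;2;31;18;25m[48;2;28;16;23m🬎[0m
[38;2;25;13;21m[48;2;22;11;20m🬎[38;2;25;13;21m[48;2;22;11;20m🬎[38;2;25;13;21m[48;2;22;11;20m🬎[38;2;23;12;20m[48;2;12;28;12m🬺[38;2;12;28;12m[48;2;12;28;12m [38;2;12;28;12m[48;2;19;46;19m▌[38;2;31;74;31m[48;2;23;12;20m🬕[38;2;25;13;21m[48;2;22;11;20m🬎[38;2;25;13;21m[48;2;22;11;20m🬎[38;2;25;13;21m[48;2;22;11;20m🬎[0m
[38;2;20;10;19m[48;2;17;7;17m🬂[38;2;20;10;19m[48;2;17;7;17m🬂[38;2;20;10;19m[48;2;17;7;17m🬂[38;2;20;10;19m[48;2;17;7;17m🬂[38;2;12;28;12m[48;2;16;7;17m🬎[38;2;21;50;21m[48;2;13;22;13m🬉[38;2;33;77;33m[48;2;17;8;17m🬄[38;2;20;10;19m[48;2;17;7;17m🬂[38;2;20;10;19m[48;2;17;7;17m🬂[38;2;20;10;19m[48;2;17;7;17m🬂[0m
</frame>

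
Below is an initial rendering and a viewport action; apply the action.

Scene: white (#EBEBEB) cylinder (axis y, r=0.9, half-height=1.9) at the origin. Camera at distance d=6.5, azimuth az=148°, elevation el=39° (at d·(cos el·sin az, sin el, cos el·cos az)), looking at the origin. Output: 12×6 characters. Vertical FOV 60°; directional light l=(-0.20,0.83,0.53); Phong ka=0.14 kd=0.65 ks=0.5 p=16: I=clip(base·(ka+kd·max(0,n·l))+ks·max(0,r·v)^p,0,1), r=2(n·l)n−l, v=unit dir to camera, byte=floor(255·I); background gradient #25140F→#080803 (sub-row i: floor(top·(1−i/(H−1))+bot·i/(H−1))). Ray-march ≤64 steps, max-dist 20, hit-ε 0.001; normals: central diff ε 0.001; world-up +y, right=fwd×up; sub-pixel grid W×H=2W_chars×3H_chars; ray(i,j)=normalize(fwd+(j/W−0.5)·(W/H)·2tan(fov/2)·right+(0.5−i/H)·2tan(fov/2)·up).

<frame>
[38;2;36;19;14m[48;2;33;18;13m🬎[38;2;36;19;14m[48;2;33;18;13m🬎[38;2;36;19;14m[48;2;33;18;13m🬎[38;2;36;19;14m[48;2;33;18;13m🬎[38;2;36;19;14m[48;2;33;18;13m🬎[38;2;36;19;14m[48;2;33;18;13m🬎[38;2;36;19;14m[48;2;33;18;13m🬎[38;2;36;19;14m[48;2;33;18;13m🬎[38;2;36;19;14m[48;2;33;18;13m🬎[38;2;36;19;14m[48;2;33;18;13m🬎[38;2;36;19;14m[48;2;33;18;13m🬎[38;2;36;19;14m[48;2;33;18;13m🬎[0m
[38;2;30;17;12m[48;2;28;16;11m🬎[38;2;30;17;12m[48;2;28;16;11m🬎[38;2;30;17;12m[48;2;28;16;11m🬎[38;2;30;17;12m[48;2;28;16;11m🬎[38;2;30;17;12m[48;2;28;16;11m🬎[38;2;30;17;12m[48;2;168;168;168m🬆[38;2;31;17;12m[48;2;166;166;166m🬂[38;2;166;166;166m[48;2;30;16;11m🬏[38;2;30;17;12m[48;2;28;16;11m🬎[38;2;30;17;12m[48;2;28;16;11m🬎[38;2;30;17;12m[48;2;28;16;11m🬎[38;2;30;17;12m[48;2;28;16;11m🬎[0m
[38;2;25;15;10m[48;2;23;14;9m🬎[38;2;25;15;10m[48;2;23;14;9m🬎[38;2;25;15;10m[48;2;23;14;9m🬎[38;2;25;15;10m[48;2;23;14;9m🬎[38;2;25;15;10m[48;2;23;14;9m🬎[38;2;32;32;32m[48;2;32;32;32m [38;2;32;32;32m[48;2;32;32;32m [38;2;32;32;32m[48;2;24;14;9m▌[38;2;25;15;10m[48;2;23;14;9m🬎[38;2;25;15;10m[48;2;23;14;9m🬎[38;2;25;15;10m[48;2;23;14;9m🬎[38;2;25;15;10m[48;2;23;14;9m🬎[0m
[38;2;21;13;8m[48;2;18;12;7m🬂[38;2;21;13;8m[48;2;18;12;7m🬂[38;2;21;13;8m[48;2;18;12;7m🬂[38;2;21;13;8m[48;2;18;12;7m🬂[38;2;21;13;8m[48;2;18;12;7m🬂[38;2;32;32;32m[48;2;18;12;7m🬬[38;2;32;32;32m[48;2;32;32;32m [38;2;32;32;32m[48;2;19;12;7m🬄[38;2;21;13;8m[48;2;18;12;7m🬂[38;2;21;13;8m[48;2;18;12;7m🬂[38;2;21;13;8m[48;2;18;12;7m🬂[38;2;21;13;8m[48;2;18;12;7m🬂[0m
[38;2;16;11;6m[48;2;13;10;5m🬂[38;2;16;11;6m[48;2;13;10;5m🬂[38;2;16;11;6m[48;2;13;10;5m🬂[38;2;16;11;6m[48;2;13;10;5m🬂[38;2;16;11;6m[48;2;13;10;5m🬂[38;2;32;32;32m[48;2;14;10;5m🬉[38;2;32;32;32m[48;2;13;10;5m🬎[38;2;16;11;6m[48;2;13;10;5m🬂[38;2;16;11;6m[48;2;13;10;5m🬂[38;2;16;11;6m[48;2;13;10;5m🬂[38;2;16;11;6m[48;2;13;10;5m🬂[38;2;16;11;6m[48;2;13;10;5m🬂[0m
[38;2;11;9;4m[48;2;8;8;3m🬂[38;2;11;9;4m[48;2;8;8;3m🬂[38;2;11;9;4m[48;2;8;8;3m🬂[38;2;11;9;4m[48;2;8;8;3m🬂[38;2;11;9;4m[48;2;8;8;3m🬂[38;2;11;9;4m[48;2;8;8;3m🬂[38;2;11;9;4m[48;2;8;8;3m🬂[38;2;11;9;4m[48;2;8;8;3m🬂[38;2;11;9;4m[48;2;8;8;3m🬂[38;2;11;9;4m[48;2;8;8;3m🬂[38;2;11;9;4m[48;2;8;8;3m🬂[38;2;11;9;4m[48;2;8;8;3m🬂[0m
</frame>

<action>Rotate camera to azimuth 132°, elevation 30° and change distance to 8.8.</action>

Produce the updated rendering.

<frame>
[38;2;36;19;14m[48;2;33;18;13m🬎[38;2;36;19;14m[48;2;33;18;13m🬎[38;2;36;19;14m[48;2;33;18;13m🬎[38;2;36;19;14m[48;2;33;18;13m🬎[38;2;36;19;14m[48;2;33;18;13m🬎[38;2;36;19;14m[48;2;33;18;13m🬎[38;2;36;19;14m[48;2;33;18;13m🬎[38;2;36;19;14m[48;2;33;18;13m🬎[38;2;36;19;14m[48;2;33;18;13m🬎[38;2;36;19;14m[48;2;33;18;13m🬎[38;2;36;19;14m[48;2;33;18;13m🬎[38;2;36;19;14m[48;2;33;18;13m🬎[0m
[38;2;30;17;12m[48;2;28;16;11m🬎[38;2;30;17;12m[48;2;28;16;11m🬎[38;2;30;17;12m[48;2;28;16;11m🬎[38;2;30;17;12m[48;2;28;16;11m🬎[38;2;30;17;12m[48;2;28;16;11m🬎[38;2;30;17;12m[48;2;28;16;11m🬎[38;2;30;17;12m[48;2;28;16;11m🬎[38;2;30;17;12m[48;2;28;16;11m🬎[38;2;30;17;12m[48;2;28;16;11m🬎[38;2;30;17;12m[48;2;28;16;11m🬎[38;2;30;17;12m[48;2;28;16;11m🬎[38;2;30;17;12m[48;2;28;16;11m🬎[0m
[38;2;25;15;10m[48;2;23;14;9m🬎[38;2;25;15;10m[48;2;23;14;9m🬎[38;2;25;15;10m[48;2;23;14;9m🬎[38;2;25;15;10m[48;2;23;14;9m🬎[38;2;25;15;10m[48;2;23;14;9m🬎[38;2;161;161;161m[48;2;27;21;18m🬁[38;2;160;160;160m[48;2;32;32;32m🬂[38;2;25;15;10m[48;2;23;14;9m🬎[38;2;25;15;10m[48;2;23;14;9m🬎[38;2;25;15;10m[48;2;23;14;9m🬎[38;2;25;15;10m[48;2;23;14;9m🬎[38;2;25;15;10m[48;2;23;14;9m🬎[0m
[38;2;21;13;8m[48;2;18;12;7m🬂[38;2;21;13;8m[48;2;18;12;7m🬂[38;2;21;13;8m[48;2;18;12;7m🬂[38;2;21;13;8m[48;2;18;12;7m🬂[38;2;21;13;8m[48;2;18;12;7m🬂[38;2;32;32;32m[48;2;19;12;7m▐[38;2;32;32;32m[48;2;32;32;32m [38;2;21;13;8m[48;2;18;12;7m🬂[38;2;21;13;8m[48;2;18;12;7m🬂[38;2;21;13;8m[48;2;18;12;7m🬂[38;2;21;13;8m[48;2;18;12;7m🬂[38;2;21;13;8m[48;2;18;12;7m🬂[0m
[38;2;16;11;6m[48;2;13;10;5m🬂[38;2;16;11;6m[48;2;13;10;5m🬂[38;2;16;11;6m[48;2;13;10;5m🬂[38;2;16;11;6m[48;2;13;10;5m🬂[38;2;16;11;6m[48;2;13;10;5m🬂[38;2;32;32;32m[48;2;14;10;5m🬁[38;2;32;32;32m[48;2;13;10;5m🬂[38;2;16;11;6m[48;2;13;10;5m🬂[38;2;16;11;6m[48;2;13;10;5m🬂[38;2;16;11;6m[48;2;13;10;5m🬂[38;2;16;11;6m[48;2;13;10;5m🬂[38;2;16;11;6m[48;2;13;10;5m🬂[0m
[38;2;11;9;4m[48;2;8;8;3m🬂[38;2;11;9;4m[48;2;8;8;3m🬂[38;2;11;9;4m[48;2;8;8;3m🬂[38;2;11;9;4m[48;2;8;8;3m🬂[38;2;11;9;4m[48;2;8;8;3m🬂[38;2;11;9;4m[48;2;8;8;3m🬂[38;2;11;9;4m[48;2;8;8;3m🬂[38;2;11;9;4m[48;2;8;8;3m🬂[38;2;11;9;4m[48;2;8;8;3m🬂[38;2;11;9;4m[48;2;8;8;3m🬂[38;2;11;9;4m[48;2;8;8;3m🬂[38;2;11;9;4m[48;2;8;8;3m🬂[0m
</frame>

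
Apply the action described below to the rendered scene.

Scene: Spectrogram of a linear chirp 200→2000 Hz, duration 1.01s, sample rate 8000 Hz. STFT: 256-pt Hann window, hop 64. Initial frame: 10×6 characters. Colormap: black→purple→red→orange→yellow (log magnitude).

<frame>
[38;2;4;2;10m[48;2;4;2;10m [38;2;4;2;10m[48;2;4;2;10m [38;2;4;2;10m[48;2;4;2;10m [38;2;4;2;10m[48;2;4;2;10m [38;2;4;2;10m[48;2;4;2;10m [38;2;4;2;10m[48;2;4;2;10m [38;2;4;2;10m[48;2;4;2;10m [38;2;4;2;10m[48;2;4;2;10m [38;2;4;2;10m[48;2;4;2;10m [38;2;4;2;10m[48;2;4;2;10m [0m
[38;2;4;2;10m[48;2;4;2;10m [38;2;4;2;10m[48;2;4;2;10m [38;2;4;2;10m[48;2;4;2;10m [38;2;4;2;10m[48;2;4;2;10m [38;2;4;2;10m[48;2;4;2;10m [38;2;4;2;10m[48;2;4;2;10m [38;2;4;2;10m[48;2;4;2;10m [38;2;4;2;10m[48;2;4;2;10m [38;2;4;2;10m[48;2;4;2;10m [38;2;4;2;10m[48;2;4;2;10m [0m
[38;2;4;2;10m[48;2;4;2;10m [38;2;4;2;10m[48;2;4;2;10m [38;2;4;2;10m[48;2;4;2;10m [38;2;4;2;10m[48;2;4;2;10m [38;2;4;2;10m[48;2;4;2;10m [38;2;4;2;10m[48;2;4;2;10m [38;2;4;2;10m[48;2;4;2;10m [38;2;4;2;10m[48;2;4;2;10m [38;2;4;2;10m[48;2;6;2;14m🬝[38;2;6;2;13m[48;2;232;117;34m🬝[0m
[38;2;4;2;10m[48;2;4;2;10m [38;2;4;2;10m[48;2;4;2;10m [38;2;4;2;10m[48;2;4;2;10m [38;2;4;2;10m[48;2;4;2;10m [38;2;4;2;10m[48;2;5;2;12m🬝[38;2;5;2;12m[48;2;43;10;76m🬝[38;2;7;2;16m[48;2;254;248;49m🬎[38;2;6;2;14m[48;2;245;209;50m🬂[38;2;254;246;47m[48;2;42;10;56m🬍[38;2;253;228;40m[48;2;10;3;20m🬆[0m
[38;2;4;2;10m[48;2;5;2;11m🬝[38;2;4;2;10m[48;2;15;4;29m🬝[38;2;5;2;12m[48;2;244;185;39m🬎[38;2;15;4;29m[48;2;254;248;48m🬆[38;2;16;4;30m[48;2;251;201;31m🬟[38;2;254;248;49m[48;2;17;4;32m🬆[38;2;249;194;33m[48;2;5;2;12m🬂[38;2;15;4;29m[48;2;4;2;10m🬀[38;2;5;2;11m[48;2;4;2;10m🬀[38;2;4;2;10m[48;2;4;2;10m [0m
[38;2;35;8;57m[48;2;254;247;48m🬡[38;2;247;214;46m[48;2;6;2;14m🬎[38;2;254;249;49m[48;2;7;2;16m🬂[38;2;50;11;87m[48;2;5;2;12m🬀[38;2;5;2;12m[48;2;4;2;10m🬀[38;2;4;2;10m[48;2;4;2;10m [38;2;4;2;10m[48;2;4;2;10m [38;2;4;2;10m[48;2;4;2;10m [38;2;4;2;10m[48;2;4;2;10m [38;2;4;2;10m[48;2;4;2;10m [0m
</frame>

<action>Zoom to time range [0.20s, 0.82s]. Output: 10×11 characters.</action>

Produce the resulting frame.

<frame>
[38;2;4;2;10m[48;2;4;2;10m [38;2;4;2;10m[48;2;4;2;10m [38;2;4;2;10m[48;2;4;2;10m [38;2;4;2;10m[48;2;4;2;10m [38;2;4;2;10m[48;2;4;2;10m [38;2;4;2;10m[48;2;4;2;10m [38;2;4;2;10m[48;2;4;2;10m [38;2;4;2;10m[48;2;4;2;10m [38;2;4;2;10m[48;2;4;2;10m [38;2;4;2;10m[48;2;4;2;10m [0m
[38;2;4;2;10m[48;2;4;2;10m [38;2;4;2;10m[48;2;4;2;10m [38;2;4;2;10m[48;2;4;2;10m [38;2;4;2;10m[48;2;4;2;10m [38;2;4;2;10m[48;2;4;2;10m [38;2;4;2;10m[48;2;4;2;10m [38;2;4;2;10m[48;2;4;2;10m [38;2;4;2;10m[48;2;4;2;10m [38;2;4;2;10m[48;2;4;2;10m [38;2;4;2;10m[48;2;4;2;10m [0m
[38;2;4;2;10m[48;2;4;2;10m [38;2;4;2;10m[48;2;4;2;10m [38;2;4;2;10m[48;2;4;2;10m [38;2;4;2;10m[48;2;4;2;10m [38;2;4;2;10m[48;2;4;2;10m [38;2;4;2;10m[48;2;4;2;10m [38;2;4;2;10m[48;2;4;2;10m [38;2;4;2;10m[48;2;4;2;10m [38;2;4;2;10m[48;2;4;2;10m [38;2;4;2;10m[48;2;4;2;10m [0m
[38;2;4;2;10m[48;2;4;2;10m [38;2;4;2;10m[48;2;4;2;10m [38;2;4;2;10m[48;2;4;2;10m [38;2;4;2;10m[48;2;4;2;10m [38;2;4;2;10m[48;2;4;2;10m [38;2;4;2;10m[48;2;4;2;10m [38;2;4;2;10m[48;2;4;2;10m [38;2;4;2;10m[48;2;4;2;10m [38;2;4;2;10m[48;2;4;2;10m [38;2;4;2;10m[48;2;4;2;10m [0m
[38;2;4;2;10m[48;2;4;2;10m [38;2;4;2;10m[48;2;4;2;10m [38;2;4;2;10m[48;2;4;2;10m [38;2;4;2;10m[48;2;4;2;10m [38;2;4;2;10m[48;2;4;2;10m [38;2;4;2;10m[48;2;4;2;10m [38;2;4;2;10m[48;2;4;2;10m [38;2;4;2;10m[48;2;4;2;10m [38;2;4;2;10m[48;2;4;2;10m [38;2;4;2;10m[48;2;4;2;10m [0m
[38;2;4;2;10m[48;2;4;2;10m [38;2;4;2;10m[48;2;4;2;10m [38;2;4;2;10m[48;2;4;2;10m [38;2;4;2;10m[48;2;4;2;10m [38;2;4;2;10m[48;2;4;2;10m [38;2;4;2;10m[48;2;4;2;10m [38;2;4;2;10m[48;2;4;2;10m [38;2;4;2;10m[48;2;4;2;10m [38;2;4;2;10m[48;2;4;2;11m🬝[38;2;4;2;10m[48;2;6;2;14m🬝[0m
[38;2;4;2;10m[48;2;4;2;10m [38;2;4;2;10m[48;2;4;2;10m [38;2;4;2;10m[48;2;4;2;10m [38;2;4;2;10m[48;2;4;2;10m [38;2;4;2;10m[48;2;4;2;10m [38;2;4;2;10m[48;2;5;2;11m🬝[38;2;4;2;10m[48;2;10;3;20m🬝[38;2;7;2;15m[48;2;132;33;84m🬝[38;2;15;4;29m[48;2;254;244;47m🬎[38;2;20;5;37m[48;2;253;224;39m🬂[0m
[38;2;4;2;10m[48;2;4;2;10m [38;2;4;2;10m[48;2;4;2;11m🬝[38;2;4;2;10m[48;2;5;2;12m🬎[38;2;5;2;13m[48;2;30;7;53m🬝[38;2;36;9;30m[48;2;254;244;47m🬝[38;2;37;9;40m[48;2;253;224;39m🬆[38;2;91;23;71m[48;2;248;214;44m🬟[38;2;251;221;41m[48;2;13;3;25m🬎[38;2;252;220;37m[48;2;13;3;26m🬂[38;2;117;29;85m[48;2;7;2;15m🬀[0m
[38;2;7;2;16m[48;2;86;21;87m🬝[38;2;13;3;25m[48;2;252;207;32m🬎[38;2;12;3;24m[48;2;247;213;46m🬂[38;2;252;220;37m[48;2;78;19;73m🬜[38;2;253;231;41m[48;2;47;12;39m🬆[38;2;251;173;18m[48;2;13;3;27m🬀[38;2;16;4;31m[48;2;5;2;11m🬀[38;2;5;2;11m[48;2;4;2;10m🬂[38;2;4;2;11m[48;2;4;2;10m🬀[38;2;4;2;10m[48;2;4;2;10m [0m
[38;2;253;229;41m[48;2;16;4;31m🬎[38;2;254;247;48m[48;2;16;4;31m🬂[38;2;158;40;82m[48;2;7;2;16m🬀[38;2;10;3;20m[48;2;4;2;11m🬀[38;2;4;2;11m[48;2;4;2;10m🬂[38;2;4;2;10m[48;2;4;2;10m [38;2;4;2;10m[48;2;4;2;10m [38;2;4;2;10m[48;2;4;2;10m [38;2;4;2;10m[48;2;4;2;10m [38;2;4;2;10m[48;2;4;2;10m [0m
[38;2;5;2;13m[48;2;4;2;10m🬀[38;2;4;2;10m[48;2;4;2;10m [38;2;4;2;10m[48;2;4;2;10m [38;2;4;2;10m[48;2;4;2;10m [38;2;4;2;10m[48;2;4;2;10m [38;2;4;2;10m[48;2;4;2;10m [38;2;4;2;10m[48;2;4;2;10m [38;2;4;2;10m[48;2;4;2;10m [38;2;4;2;10m[48;2;4;2;10m [38;2;4;2;10m[48;2;4;2;10m [0m
</frame>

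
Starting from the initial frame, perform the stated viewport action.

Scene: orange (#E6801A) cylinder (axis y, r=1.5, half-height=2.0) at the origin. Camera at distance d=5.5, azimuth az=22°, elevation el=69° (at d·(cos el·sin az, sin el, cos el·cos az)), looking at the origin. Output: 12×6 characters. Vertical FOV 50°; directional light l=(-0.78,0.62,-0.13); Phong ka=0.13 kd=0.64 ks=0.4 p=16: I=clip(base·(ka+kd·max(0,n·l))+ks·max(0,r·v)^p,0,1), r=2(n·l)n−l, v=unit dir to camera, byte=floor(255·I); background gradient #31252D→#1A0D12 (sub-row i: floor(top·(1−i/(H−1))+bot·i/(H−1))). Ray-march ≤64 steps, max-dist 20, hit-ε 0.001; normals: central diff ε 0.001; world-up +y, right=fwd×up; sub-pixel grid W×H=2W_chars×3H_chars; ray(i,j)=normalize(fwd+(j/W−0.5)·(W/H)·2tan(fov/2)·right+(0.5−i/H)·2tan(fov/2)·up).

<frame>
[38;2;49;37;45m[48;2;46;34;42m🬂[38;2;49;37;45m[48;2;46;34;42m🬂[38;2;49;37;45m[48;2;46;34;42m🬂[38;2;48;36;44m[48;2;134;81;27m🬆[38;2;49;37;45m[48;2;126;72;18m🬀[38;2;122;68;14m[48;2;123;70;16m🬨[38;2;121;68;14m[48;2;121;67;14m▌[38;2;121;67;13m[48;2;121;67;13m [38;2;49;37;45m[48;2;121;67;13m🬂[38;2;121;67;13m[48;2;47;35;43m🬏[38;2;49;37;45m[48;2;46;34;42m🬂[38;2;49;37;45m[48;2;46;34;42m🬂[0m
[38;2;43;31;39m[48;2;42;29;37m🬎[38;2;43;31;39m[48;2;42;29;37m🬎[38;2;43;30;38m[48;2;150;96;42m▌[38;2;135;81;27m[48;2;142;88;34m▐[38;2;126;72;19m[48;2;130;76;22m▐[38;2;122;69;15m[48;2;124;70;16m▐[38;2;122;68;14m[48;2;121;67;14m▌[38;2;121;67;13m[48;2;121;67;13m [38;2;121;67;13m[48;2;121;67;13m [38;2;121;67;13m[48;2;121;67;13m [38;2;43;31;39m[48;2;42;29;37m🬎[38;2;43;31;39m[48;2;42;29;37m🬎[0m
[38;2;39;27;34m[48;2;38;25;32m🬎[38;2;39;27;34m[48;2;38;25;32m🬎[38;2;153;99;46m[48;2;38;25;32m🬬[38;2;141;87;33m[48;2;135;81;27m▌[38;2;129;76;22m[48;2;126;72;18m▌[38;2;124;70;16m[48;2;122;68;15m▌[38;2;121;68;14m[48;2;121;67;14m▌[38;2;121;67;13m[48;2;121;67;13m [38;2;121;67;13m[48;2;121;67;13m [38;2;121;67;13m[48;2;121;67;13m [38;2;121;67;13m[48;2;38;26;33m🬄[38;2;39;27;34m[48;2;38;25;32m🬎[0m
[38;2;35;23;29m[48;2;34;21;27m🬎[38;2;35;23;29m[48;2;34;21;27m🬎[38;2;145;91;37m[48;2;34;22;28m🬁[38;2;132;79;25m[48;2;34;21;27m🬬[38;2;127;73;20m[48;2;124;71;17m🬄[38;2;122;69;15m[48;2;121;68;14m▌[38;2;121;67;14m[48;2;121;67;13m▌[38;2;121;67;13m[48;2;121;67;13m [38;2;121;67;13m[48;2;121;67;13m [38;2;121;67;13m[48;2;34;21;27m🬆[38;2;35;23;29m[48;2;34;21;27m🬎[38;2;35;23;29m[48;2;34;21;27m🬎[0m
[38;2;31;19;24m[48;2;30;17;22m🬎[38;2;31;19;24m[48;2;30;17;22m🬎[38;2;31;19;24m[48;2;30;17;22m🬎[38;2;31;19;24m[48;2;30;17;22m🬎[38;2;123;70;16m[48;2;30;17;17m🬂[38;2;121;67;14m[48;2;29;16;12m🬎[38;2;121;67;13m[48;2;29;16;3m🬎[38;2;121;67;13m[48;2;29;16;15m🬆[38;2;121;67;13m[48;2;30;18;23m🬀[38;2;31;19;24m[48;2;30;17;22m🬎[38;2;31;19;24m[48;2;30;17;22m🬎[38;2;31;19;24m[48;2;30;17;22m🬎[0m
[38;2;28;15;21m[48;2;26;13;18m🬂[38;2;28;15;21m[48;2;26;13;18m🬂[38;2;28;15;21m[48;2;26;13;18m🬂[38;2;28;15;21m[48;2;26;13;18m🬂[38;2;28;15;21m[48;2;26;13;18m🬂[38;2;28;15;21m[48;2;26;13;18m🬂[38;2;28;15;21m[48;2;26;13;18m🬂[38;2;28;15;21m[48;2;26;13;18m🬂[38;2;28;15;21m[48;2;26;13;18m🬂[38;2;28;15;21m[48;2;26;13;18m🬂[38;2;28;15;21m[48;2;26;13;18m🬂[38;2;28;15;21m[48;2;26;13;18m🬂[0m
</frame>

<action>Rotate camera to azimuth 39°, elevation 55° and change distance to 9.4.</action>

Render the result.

<frame>
[38;2;49;37;45m[48;2;46;34;42m🬂[38;2;49;37;45m[48;2;46;34;42m🬂[38;2;49;37;45m[48;2;46;34;42m🬂[38;2;49;37;45m[48;2;46;34;42m🬂[38;2;49;37;45m[48;2;46;34;42m🬂[38;2;49;37;45m[48;2;46;34;42m🬂[38;2;49;37;45m[48;2;46;34;42m🬂[38;2;49;37;45m[48;2;46;34;42m🬂[38;2;49;37;45m[48;2;46;34;42m🬂[38;2;49;37;45m[48;2;46;34;42m🬂[38;2;49;37;45m[48;2;46;34;42m🬂[38;2;49;37;45m[48;2;46;34;42m🬂[0m
[38;2;43;31;39m[48;2;42;29;37m🬎[38;2;43;31;39m[48;2;42;29;37m🬎[38;2;43;31;39m[48;2;42;29;37m🬎[38;2;43;31;39m[48;2;42;29;37m🬎[38;2;43;31;38m[48;2;150;96;43m🬝[38;2;43;31;39m[48;2;136;82;29m🬆[38;2;44;32;40m[48;2;127;73;19m🬂[38;2;43;31;39m[48;2;122;69;15m🬎[38;2;43;31;39m[48;2;42;29;37m🬎[38;2;43;31;39m[48;2;42;29;37m🬎[38;2;43;31;39m[48;2;42;29;37m🬎[38;2;43;31;39m[48;2;42;29;37m🬎[0m
[38;2;39;27;34m[48;2;38;25;32m🬎[38;2;39;27;34m[48;2;38;25;32m🬎[38;2;39;27;34m[48;2;38;25;32m🬎[38;2;39;27;34m[48;2;38;25;32m🬎[38;2;150;96;42m[48;2;39;26;33m▐[38;2;141;87;33m[48;2;134;80;26m▌[38;2;129;75;21m[48;2;125;72;18m▌[38;2;123;69;16m[48;2;122;68;15m▌[38;2;39;27;34m[48;2;38;25;32m🬎[38;2;39;27;34m[48;2;38;25;32m🬎[38;2;39;27;34m[48;2;38;25;32m🬎[38;2;39;27;34m[48;2;38;25;32m🬎[0m
[38;2;35;23;29m[48;2;34;21;27m🬎[38;2;35;23;29m[48;2;34;21;27m🬎[38;2;35;23;29m[48;2;34;21;27m🬎[38;2;35;23;29m[48;2;34;21;27m🬎[38;2;34;22;28m[48;2;42;23;4m🬺[38;2;29;16;3m[48;2;132;79;25m🬺[38;2;126;72;18m[48;2;29;16;3m🬂[38;2;29;16;3m[48;2;34;21;28m🬕[38;2;35;23;29m[48;2;34;21;27m🬎[38;2;35;23;29m[48;2;34;21;27m🬎[38;2;35;23;29m[48;2;34;21;27m🬎[38;2;35;23;29m[48;2;34;21;27m🬎[0m
[38;2;31;19;24m[48;2;30;17;22m🬎[38;2;31;19;24m[48;2;30;17;22m🬎[38;2;31;19;24m[48;2;30;17;22m🬎[38;2;31;19;24m[48;2;30;17;22m🬎[38;2;31;19;24m[48;2;30;17;22m🬎[38;2;29;16;3m[48;2;30;17;22m🬊[38;2;29;16;3m[48;2;30;17;22m🬎[38;2;29;16;3m[48;2;30;18;23m🬀[38;2;31;19;24m[48;2;30;17;22m🬎[38;2;31;19;24m[48;2;30;17;22m🬎[38;2;31;19;24m[48;2;30;17;22m🬎[38;2;31;19;24m[48;2;30;17;22m🬎[0m
[38;2;28;15;21m[48;2;26;13;18m🬂[38;2;28;15;21m[48;2;26;13;18m🬂[38;2;28;15;21m[48;2;26;13;18m🬂[38;2;28;15;21m[48;2;26;13;18m🬂[38;2;28;15;21m[48;2;26;13;18m🬂[38;2;28;15;21m[48;2;26;13;18m🬂[38;2;28;15;21m[48;2;26;13;18m🬂[38;2;28;15;21m[48;2;26;13;18m🬂[38;2;28;15;21m[48;2;26;13;18m🬂[38;2;28;15;21m[48;2;26;13;18m🬂[38;2;28;15;21m[48;2;26;13;18m🬂[38;2;28;15;21m[48;2;26;13;18m🬂[0m
</frame>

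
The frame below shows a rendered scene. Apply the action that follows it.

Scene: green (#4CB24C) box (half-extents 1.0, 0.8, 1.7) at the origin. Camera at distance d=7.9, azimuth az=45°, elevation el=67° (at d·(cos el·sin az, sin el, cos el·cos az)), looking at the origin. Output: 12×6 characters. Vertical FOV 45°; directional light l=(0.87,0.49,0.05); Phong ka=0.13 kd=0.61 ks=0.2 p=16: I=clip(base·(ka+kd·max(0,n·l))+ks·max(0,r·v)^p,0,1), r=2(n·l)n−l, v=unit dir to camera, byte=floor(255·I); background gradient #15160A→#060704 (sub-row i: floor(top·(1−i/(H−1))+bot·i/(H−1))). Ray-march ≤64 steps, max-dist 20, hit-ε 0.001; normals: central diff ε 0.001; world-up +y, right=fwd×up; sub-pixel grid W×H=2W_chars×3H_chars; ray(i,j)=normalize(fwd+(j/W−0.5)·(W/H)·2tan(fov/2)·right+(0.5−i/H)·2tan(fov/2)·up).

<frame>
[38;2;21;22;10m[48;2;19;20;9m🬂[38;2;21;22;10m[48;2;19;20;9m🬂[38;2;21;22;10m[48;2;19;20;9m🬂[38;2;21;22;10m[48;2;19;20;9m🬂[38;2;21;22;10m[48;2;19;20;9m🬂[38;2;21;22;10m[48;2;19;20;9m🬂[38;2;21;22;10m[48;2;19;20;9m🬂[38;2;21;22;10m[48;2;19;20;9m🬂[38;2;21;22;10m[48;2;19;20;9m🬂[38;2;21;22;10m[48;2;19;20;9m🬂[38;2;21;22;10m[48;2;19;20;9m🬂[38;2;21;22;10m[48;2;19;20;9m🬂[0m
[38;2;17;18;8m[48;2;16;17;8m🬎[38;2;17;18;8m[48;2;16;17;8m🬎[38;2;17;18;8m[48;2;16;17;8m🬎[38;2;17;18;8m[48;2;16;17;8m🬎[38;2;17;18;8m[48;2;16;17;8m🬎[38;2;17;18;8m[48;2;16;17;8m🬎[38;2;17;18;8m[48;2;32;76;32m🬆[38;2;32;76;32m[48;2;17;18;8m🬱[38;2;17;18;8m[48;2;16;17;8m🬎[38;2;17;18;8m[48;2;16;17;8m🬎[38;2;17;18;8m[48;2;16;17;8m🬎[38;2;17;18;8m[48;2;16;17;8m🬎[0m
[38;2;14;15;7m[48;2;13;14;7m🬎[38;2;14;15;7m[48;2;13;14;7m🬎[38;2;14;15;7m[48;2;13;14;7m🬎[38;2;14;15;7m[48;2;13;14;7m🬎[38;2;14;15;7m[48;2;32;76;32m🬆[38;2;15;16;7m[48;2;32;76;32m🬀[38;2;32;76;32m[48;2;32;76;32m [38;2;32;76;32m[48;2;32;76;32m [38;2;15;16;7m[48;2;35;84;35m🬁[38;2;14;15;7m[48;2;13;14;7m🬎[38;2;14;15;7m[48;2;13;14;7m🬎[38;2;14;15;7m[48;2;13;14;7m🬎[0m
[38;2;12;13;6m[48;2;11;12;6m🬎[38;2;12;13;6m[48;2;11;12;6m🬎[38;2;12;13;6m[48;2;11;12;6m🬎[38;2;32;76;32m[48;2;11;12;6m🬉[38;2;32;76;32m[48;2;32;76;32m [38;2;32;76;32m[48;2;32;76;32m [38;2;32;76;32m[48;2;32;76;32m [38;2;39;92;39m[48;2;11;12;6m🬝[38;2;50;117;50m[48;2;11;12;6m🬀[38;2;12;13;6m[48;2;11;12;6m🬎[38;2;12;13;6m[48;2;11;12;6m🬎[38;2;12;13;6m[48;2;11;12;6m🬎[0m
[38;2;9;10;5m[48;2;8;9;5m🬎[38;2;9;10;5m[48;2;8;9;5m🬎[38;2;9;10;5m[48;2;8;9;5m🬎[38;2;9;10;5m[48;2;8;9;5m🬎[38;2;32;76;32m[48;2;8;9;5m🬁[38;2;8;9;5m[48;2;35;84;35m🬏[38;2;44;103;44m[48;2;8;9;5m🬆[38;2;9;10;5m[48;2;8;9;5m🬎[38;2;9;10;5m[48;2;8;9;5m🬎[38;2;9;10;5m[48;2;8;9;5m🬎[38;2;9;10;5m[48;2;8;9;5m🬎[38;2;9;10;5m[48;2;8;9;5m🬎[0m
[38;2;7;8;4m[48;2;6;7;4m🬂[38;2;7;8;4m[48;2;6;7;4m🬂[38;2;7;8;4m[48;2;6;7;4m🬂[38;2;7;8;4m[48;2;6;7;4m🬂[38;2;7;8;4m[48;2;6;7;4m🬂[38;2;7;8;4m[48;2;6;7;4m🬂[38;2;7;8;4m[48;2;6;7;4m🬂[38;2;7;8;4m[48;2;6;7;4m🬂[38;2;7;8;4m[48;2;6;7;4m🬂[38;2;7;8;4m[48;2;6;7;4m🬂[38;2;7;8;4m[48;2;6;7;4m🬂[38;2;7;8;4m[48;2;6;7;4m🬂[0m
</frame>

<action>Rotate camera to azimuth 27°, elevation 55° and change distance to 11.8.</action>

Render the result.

<frame>
[38;2;21;22;10m[48;2;19;20;9m🬂[38;2;21;22;10m[48;2;19;20;9m🬂[38;2;21;22;10m[48;2;19;20;9m🬂[38;2;21;22;10m[48;2;19;20;9m🬂[38;2;21;22;10m[48;2;19;20;9m🬂[38;2;21;22;10m[48;2;19;20;9m🬂[38;2;21;22;10m[48;2;19;20;9m🬂[38;2;21;22;10m[48;2;19;20;9m🬂[38;2;21;22;10m[48;2;19;20;9m🬂[38;2;21;22;10m[48;2;19;20;9m🬂[38;2;21;22;10m[48;2;19;20;9m🬂[38;2;21;22;10m[48;2;19;20;9m🬂[0m
[38;2;17;18;8m[48;2;16;17;8m🬎[38;2;17;18;8m[48;2;16;17;8m🬎[38;2;17;18;8m[48;2;16;17;8m🬎[38;2;17;18;8m[48;2;16;17;8m🬎[38;2;17;18;8m[48;2;16;17;8m🬎[38;2;17;18;8m[48;2;16;17;8m🬎[38;2;17;18;8m[48;2;16;17;8m🬎[38;2;17;18;8m[48;2;16;17;8m🬎[38;2;17;18;8m[48;2;16;17;8m🬎[38;2;17;18;8m[48;2;16;17;8m🬎[38;2;17;18;8m[48;2;16;17;8m🬎[38;2;17;18;8m[48;2;16;17;8m🬎[0m
[38;2;14;15;7m[48;2;13;14;7m🬎[38;2;14;15;7m[48;2;13;14;7m🬎[38;2;14;15;7m[48;2;13;14;7m🬎[38;2;14;15;7m[48;2;13;14;7m🬎[38;2;14;15;7m[48;2;13;14;7m🬎[38;2;14;15;7m[48;2;32;76;32m🬆[38;2;32;76;32m[48;2;32;76;32m [38;2;32;76;32m[48;2;14;15;7m🬓[38;2;14;15;7m[48;2;13;14;7m🬎[38;2;14;15;7m[48;2;13;14;7m🬎[38;2;14;15;7m[48;2;13;14;7m🬎[38;2;14;15;7m[48;2;13;14;7m🬎[0m
[38;2;12;13;6m[48;2;11;12;6m🬎[38;2;12;13;6m[48;2;11;12;6m🬎[38;2;12;13;6m[48;2;11;12;6m🬎[38;2;12;13;6m[48;2;11;12;6m🬎[38;2;32;76;32m[48;2;12;16;7m🬇[38;2;32;76;32m[48;2;12;28;12m🬎[38;2;32;76;32m[48;2;50;117;50m🬝[38;2;50;117;50m[48;2;11;12;6m🬀[38;2;12;13;6m[48;2;11;12;6m🬎[38;2;12;13;6m[48;2;11;12;6m🬎[38;2;12;13;6m[48;2;11;12;6m🬎[38;2;12;13;6m[48;2;11;12;6m🬎[0m
[38;2;9;10;5m[48;2;8;9;5m🬎[38;2;9;10;5m[48;2;8;9;5m🬎[38;2;9;10;5m[48;2;8;9;5m🬎[38;2;9;10;5m[48;2;8;9;5m🬎[38;2;9;10;5m[48;2;8;9;5m🬎[38;2;12;28;12m[48;2;8;9;5m🬁[38;2;12;28;12m[48;2;8;9;5m🬀[38;2;9;10;5m[48;2;8;9;5m🬎[38;2;9;10;5m[48;2;8;9;5m🬎[38;2;9;10;5m[48;2;8;9;5m🬎[38;2;9;10;5m[48;2;8;9;5m🬎[38;2;9;10;5m[48;2;8;9;5m🬎[0m
[38;2;7;8;4m[48;2;6;7;4m🬂[38;2;7;8;4m[48;2;6;7;4m🬂[38;2;7;8;4m[48;2;6;7;4m🬂[38;2;7;8;4m[48;2;6;7;4m🬂[38;2;7;8;4m[48;2;6;7;4m🬂[38;2;7;8;4m[48;2;6;7;4m🬂[38;2;7;8;4m[48;2;6;7;4m🬂[38;2;7;8;4m[48;2;6;7;4m🬂[38;2;7;8;4m[48;2;6;7;4m🬂[38;2;7;8;4m[48;2;6;7;4m🬂[38;2;7;8;4m[48;2;6;7;4m🬂[38;2;7;8;4m[48;2;6;7;4m🬂[0m
</frame>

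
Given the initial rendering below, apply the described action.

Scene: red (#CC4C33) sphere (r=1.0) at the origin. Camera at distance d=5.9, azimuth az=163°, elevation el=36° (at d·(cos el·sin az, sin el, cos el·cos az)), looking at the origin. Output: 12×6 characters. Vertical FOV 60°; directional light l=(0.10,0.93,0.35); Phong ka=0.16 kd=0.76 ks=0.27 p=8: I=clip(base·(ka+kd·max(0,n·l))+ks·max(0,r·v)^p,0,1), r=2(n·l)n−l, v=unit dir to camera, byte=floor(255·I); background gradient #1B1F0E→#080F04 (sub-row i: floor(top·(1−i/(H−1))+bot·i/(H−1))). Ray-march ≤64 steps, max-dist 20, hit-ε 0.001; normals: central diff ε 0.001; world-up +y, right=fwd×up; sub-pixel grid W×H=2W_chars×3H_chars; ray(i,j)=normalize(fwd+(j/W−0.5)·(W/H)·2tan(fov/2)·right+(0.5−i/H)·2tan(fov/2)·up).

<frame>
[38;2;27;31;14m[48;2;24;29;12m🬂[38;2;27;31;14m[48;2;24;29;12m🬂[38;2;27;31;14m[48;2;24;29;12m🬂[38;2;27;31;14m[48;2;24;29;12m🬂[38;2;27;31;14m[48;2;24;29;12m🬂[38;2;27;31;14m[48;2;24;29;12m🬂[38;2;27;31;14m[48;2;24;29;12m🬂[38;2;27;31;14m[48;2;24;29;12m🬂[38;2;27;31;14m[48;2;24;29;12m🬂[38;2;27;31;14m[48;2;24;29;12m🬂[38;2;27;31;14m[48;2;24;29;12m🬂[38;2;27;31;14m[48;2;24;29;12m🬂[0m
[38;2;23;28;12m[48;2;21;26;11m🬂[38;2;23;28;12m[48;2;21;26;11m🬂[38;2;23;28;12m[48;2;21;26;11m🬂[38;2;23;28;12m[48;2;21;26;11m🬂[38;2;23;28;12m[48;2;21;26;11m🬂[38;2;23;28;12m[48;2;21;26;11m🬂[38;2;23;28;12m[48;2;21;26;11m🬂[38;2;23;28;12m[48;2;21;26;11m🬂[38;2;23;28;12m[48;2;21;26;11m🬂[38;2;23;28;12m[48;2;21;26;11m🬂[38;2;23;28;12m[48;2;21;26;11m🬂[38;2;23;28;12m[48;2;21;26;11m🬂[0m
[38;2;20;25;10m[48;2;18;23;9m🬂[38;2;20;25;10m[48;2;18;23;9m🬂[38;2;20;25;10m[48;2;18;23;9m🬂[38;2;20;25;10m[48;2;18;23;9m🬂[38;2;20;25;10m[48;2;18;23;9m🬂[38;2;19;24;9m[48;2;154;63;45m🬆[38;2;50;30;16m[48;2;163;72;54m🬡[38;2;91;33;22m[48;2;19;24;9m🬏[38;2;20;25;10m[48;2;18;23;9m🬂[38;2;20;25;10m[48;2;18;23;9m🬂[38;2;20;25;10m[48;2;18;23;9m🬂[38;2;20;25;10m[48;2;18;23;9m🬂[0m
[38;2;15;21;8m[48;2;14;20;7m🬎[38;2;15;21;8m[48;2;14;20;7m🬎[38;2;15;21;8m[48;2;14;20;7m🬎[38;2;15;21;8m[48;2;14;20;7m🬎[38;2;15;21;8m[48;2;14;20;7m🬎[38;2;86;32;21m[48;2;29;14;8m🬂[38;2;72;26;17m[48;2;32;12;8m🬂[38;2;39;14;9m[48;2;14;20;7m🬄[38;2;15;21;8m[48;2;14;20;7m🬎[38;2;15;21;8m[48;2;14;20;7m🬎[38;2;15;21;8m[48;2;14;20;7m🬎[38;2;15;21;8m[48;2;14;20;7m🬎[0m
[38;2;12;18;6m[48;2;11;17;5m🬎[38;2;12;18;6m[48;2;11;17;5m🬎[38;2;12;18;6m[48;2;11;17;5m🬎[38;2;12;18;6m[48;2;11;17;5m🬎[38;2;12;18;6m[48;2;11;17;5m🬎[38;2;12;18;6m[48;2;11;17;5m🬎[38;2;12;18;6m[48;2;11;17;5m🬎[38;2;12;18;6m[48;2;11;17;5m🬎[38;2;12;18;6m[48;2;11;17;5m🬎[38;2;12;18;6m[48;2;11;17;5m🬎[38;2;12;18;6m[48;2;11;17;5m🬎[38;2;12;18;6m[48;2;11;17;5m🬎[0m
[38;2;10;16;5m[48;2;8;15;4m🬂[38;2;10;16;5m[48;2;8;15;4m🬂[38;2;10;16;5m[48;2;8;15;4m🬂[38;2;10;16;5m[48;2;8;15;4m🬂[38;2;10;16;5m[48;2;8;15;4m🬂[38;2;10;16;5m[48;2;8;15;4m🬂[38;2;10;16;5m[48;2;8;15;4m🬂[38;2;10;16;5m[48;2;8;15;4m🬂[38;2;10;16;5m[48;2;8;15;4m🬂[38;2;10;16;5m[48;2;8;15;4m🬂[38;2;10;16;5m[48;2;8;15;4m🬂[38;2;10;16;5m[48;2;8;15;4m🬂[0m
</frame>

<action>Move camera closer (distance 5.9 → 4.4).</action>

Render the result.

<frame>
[38;2;27;31;14m[48;2;24;29;12m🬂[38;2;27;31;14m[48;2;24;29;12m🬂[38;2;27;31;14m[48;2;24;29;12m🬂[38;2;27;31;14m[48;2;24;29;12m🬂[38;2;27;31;14m[48;2;24;29;12m🬂[38;2;27;31;14m[48;2;24;29;12m🬂[38;2;27;31;14m[48;2;24;29;12m🬂[38;2;27;31;14m[48;2;24;29;12m🬂[38;2;27;31;14m[48;2;24;29;12m🬂[38;2;27;31;14m[48;2;24;29;12m🬂[38;2;27;31;14m[48;2;24;29;12m🬂[38;2;27;31;14m[48;2;24;29;12m🬂[0m
[38;2;23;28;12m[48;2;21;26;11m🬂[38;2;23;28;12m[48;2;21;26;11m🬂[38;2;23;28;12m[48;2;21;26;11m🬂[38;2;23;28;12m[48;2;21;26;11m🬂[38;2;23;28;12m[48;2;21;26;11m🬂[38;2;23;28;12m[48;2;21;26;11m🬂[38;2;23;28;12m[48;2;21;26;11m🬂[38;2;23;28;12m[48;2;21;26;11m🬂[38;2;23;28;12m[48;2;21;26;11m🬂[38;2;23;28;12m[48;2;21;26;11m🬂[38;2;23;28;12m[48;2;21;26;11m🬂[38;2;23;28;12m[48;2;21;26;11m🬂[0m
[38;2;20;25;10m[48;2;18;23;9m🬂[38;2;20;25;10m[48;2;18;23;9m🬂[38;2;20;25;10m[48;2;18;23;9m🬂[38;2;20;25;10m[48;2;18;23;9m🬂[38;2;133;49;32m[48;2;19;24;9m🬦[38;2;191;90;71m[48;2;144;56;39m🬉[38;2;179;81;62m[48;2;119;47;34m🬆[38;2;114;42;28m[48;2;47;26;14m🬛[38;2;20;25;10m[48;2;18;23;9m🬂[38;2;20;25;10m[48;2;18;23;9m🬂[38;2;20;25;10m[48;2;18;23;9m🬂[38;2;20;25;10m[48;2;18;23;9m🬂[0m
[38;2;15;21;8m[48;2;14;20;7m🬎[38;2;15;21;8m[48;2;14;20;7m🬎[38;2;15;21;8m[48;2;14;20;7m🬎[38;2;15;21;8m[48;2;14;20;7m🬎[38;2;87;32;21m[48;2;25;18;8m🬁[38;2;85;31;21m[48;2;42;15;10m🬂[38;2;75;27;18m[48;2;36;13;9m🬂[38;2;60;22;15m[48;2;34;12;8m🬀[38;2;15;21;8m[48;2;14;20;7m🬎[38;2;15;21;8m[48;2;14;20;7m🬎[38;2;15;21;8m[48;2;14;20;7m🬎[38;2;15;21;8m[48;2;14;20;7m🬎[0m
[38;2;12;18;6m[48;2;11;17;5m🬎[38;2;12;18;6m[48;2;11;17;5m🬎[38;2;12;18;6m[48;2;11;17;5m🬎[38;2;12;18;6m[48;2;11;17;5m🬎[38;2;12;18;6m[48;2;11;17;5m🬎[38;2;32;12;8m[48;2;11;17;5m🬂[38;2;32;12;8m[48;2;11;17;5m🬂[38;2;32;12;8m[48;2;11;17;5m🬀[38;2;12;18;6m[48;2;11;17;5m🬎[38;2;12;18;6m[48;2;11;17;5m🬎[38;2;12;18;6m[48;2;11;17;5m🬎[38;2;12;18;6m[48;2;11;17;5m🬎[0m
[38;2;10;16;5m[48;2;8;15;4m🬂[38;2;10;16;5m[48;2;8;15;4m🬂[38;2;10;16;5m[48;2;8;15;4m🬂[38;2;10;16;5m[48;2;8;15;4m🬂[38;2;10;16;5m[48;2;8;15;4m🬂[38;2;10;16;5m[48;2;8;15;4m🬂[38;2;10;16;5m[48;2;8;15;4m🬂[38;2;10;16;5m[48;2;8;15;4m🬂[38;2;10;16;5m[48;2;8;15;4m🬂[38;2;10;16;5m[48;2;8;15;4m🬂[38;2;10;16;5m[48;2;8;15;4m🬂[38;2;10;16;5m[48;2;8;15;4m🬂[0m
</frame>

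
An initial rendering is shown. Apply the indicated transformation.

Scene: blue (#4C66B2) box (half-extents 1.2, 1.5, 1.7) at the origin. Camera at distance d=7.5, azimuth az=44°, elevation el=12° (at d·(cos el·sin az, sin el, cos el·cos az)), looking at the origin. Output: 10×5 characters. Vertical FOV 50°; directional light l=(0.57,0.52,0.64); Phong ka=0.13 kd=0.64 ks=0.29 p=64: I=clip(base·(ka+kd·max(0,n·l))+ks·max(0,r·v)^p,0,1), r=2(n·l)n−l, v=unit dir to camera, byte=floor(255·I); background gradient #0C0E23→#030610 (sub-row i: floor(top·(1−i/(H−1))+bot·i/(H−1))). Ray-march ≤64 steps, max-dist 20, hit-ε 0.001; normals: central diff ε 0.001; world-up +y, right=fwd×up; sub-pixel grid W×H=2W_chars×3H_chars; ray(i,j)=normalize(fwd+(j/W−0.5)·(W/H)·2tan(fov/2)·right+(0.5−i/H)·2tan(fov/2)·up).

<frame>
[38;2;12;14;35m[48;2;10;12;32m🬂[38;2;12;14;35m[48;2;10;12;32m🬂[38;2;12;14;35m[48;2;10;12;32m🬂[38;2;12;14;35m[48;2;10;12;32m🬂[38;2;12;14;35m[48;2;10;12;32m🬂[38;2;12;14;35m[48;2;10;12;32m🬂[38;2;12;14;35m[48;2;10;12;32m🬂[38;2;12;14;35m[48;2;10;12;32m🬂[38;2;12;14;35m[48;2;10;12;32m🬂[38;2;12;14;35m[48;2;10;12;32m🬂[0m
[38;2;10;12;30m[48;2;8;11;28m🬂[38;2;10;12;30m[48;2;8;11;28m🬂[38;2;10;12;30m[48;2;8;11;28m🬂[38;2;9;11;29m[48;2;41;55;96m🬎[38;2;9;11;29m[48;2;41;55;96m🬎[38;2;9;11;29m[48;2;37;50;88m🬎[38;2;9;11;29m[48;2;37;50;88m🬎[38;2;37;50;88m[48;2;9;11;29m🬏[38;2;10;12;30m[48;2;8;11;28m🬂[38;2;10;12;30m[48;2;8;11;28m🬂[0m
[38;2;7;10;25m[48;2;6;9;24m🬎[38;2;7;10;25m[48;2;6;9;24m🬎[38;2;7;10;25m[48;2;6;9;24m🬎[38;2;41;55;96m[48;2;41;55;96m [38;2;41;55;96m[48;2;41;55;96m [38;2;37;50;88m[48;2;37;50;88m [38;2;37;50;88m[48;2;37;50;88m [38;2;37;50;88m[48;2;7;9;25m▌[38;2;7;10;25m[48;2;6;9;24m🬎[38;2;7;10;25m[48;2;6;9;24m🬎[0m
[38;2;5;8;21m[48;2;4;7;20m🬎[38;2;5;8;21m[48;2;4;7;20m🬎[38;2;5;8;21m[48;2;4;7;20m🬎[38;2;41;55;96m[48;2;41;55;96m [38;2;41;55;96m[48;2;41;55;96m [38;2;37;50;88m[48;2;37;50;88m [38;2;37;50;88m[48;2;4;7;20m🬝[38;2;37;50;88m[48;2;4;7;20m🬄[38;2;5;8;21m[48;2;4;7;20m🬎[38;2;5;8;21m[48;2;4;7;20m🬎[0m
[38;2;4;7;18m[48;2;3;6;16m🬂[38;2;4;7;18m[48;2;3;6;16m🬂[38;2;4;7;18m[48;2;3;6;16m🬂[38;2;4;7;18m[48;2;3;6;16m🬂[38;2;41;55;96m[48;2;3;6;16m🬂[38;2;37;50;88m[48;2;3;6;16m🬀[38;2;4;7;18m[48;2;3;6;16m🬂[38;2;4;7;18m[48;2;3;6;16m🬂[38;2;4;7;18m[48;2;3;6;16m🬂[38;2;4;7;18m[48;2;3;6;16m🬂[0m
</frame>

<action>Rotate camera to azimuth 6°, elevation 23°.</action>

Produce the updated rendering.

<frame>
[38;2;12;14;35m[48;2;10;12;32m🬂[38;2;12;14;35m[48;2;10;12;32m🬂[38;2;12;14;35m[48;2;10;12;32m🬂[38;2;12;14;35m[48;2;10;12;32m🬂[38;2;12;14;35m[48;2;10;12;32m🬂[38;2;12;14;35m[48;2;10;12;32m🬂[38;2;12;14;35m[48;2;10;12;32m🬂[38;2;12;14;35m[48;2;10;12;32m🬂[38;2;12;14;35m[48;2;10;12;32m🬂[38;2;12;14;35m[48;2;10;12;32m🬂[0m
[38;2;10;12;30m[48;2;8;11;28m🬂[38;2;10;12;30m[48;2;8;11;28m🬂[38;2;10;12;30m[48;2;8;11;28m🬂[38;2;9;11;29m[48;2;35;47;82m🬝[38;2;10;12;30m[48;2;35;47;82m🬂[38;2;10;12;30m[48;2;35;47;82m🬂[38;2;9;11;29m[48;2;39;52;91m🬊[38;2;10;12;30m[48;2;8;11;28m🬂[38;2;10;12;30m[48;2;8;11;28m🬂[38;2;10;12;30m[48;2;8;11;28m🬂[0m
[38;2;7;10;25m[48;2;6;9;24m🬎[38;2;7;10;25m[48;2;6;9;24m🬎[38;2;7;10;25m[48;2;6;9;24m🬎[38;2;41;55;96m[48;2;7;9;25m▐[38;2;41;55;96m[48;2;41;55;96m [38;2;41;55;96m[48;2;41;55;96m [38;2;41;55;96m[48;2;6;9;24m🬕[38;2;7;10;25m[48;2;6;9;24m🬎[38;2;7;10;25m[48;2;6;9;24m🬎[38;2;7;10;25m[48;2;6;9;24m🬎[0m
[38;2;5;8;21m[48;2;4;7;20m🬎[38;2;5;8;21m[48;2;4;7;20m🬎[38;2;5;8;21m[48;2;4;7;20m🬎[38;2;41;55;96m[48;2;5;7;21m▐[38;2;41;55;96m[48;2;41;55;96m [38;2;41;55;96m[48;2;41;55;96m [38;2;41;55;96m[48;2;5;7;21m▌[38;2;5;8;21m[48;2;4;7;20m🬎[38;2;5;8;21m[48;2;4;7;20m🬎[38;2;5;8;21m[48;2;4;7;20m🬎[0m
[38;2;4;7;18m[48;2;3;6;16m🬂[38;2;4;7;18m[48;2;3;6;16m🬂[38;2;4;7;18m[48;2;3;6;16m🬂[38;2;41;55;96m[48;2;3;6;16m🬁[38;2;41;55;96m[48;2;3;6;16m🬂[38;2;41;55;96m[48;2;3;6;16m🬂[38;2;41;55;96m[48;2;3;6;16m🬀[38;2;4;7;18m[48;2;3;6;16m🬂[38;2;4;7;18m[48;2;3;6;16m🬂[38;2;4;7;18m[48;2;3;6;16m🬂[0m
</frame>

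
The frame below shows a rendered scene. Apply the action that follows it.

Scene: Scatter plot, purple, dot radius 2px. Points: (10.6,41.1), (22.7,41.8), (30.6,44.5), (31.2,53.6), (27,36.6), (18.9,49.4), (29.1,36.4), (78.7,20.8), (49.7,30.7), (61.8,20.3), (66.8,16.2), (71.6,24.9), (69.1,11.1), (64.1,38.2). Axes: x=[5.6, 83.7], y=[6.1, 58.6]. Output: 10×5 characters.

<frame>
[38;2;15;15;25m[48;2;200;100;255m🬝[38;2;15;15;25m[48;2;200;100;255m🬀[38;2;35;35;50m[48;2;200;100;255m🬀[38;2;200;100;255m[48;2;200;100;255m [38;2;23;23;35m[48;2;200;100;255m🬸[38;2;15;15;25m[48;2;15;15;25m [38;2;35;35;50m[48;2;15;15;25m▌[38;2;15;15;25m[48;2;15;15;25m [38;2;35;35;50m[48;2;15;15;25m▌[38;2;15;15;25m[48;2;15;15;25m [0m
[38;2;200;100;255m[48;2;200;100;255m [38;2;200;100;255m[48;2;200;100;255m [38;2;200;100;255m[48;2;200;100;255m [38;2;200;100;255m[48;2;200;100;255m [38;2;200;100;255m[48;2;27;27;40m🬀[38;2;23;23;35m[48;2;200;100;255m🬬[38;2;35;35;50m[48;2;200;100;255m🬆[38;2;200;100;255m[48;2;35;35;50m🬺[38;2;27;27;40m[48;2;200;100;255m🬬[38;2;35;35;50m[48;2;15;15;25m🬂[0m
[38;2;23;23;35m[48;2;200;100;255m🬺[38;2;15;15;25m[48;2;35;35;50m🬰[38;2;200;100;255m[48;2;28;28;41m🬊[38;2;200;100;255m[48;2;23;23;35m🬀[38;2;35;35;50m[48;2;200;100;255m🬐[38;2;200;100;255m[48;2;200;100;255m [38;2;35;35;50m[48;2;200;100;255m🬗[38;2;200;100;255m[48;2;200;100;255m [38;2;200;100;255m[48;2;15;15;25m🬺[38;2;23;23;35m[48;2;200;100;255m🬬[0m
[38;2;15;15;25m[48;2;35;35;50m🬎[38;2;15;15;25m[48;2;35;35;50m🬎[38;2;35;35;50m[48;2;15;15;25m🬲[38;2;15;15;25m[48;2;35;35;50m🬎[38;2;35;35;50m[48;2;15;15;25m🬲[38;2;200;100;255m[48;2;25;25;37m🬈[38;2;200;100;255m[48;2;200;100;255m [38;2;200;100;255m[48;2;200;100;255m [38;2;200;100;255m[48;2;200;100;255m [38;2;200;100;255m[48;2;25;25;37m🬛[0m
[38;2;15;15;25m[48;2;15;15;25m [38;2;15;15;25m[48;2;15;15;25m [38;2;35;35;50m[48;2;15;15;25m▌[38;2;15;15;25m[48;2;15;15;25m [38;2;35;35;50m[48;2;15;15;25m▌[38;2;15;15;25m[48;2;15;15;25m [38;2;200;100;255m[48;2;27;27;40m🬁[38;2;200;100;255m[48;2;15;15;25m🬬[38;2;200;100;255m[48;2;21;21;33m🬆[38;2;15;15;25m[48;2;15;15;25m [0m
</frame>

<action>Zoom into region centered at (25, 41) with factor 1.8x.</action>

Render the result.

<frame>
[38;2;15;15;25m[48;2;15;15;25m [38;2;15;15;25m[48;2;15;15;25m [38;2;28;28;41m[48;2;200;100;255m🬆[38;2;200;100;255m[48;2;15;15;25m🬺[38;2;23;23;35m[48;2;200;100;255m🬬[38;2;200;100;255m[48;2;15;15;25m🬊[38;2;200;100;255m[48;2;15;15;25m🬝[38;2;200;100;255m[48;2;15;15;25m🬀[38;2;35;35;50m[48;2;15;15;25m▌[38;2;15;15;25m[48;2;15;15;25m [0m
[38;2;35;35;50m[48;2;15;15;25m🬂[38;2;28;28;41m[48;2;200;100;255m🬆[38;2;200;100;255m[48;2;25;25;37m🬑[38;2;200;100;255m[48;2;15;15;25m🬥[38;2;200;100;255m[48;2;28;28;41m🬱[38;2;35;35;50m[48;2;200;100;255m🬀[38;2;200;100;255m[48;2;28;28;41m🬱[38;2;35;35;50m[48;2;15;15;25m🬂[38;2;35;35;50m[48;2;15;15;25m🬕[38;2;35;35;50m[48;2;15;15;25m🬂[0m
[38;2;23;23;35m[48;2;200;100;255m🬺[38;2;200;100;255m[48;2;15;15;25m🬬[38;2;200;100;255m[48;2;28;28;41m🬆[38;2;200;100;255m[48;2;21;21;33m🬊[38;2;200;100;255m[48;2;200;100;255m [38;2;200;100;255m[48;2;200;100;255m [38;2;200;100;255m[48;2;25;25;37m🬐[38;2;15;15;25m[48;2;35;35;50m🬰[38;2;35;35;50m[48;2;15;15;25m🬛[38;2;15;15;25m[48;2;35;35;50m🬰[0m
[38;2;15;15;25m[48;2;35;35;50m🬎[38;2;15;15;25m[48;2;35;35;50m🬎[38;2;35;35;50m[48;2;15;15;25m🬲[38;2;15;15;25m[48;2;35;35;50m🬎[38;2;200;100;255m[48;2;35;35;50m🬊[38;2;200;100;255m[48;2;200;100;255m [38;2;200;100;255m[48;2;28;28;41m🬆[38;2;15;15;25m[48;2;35;35;50m🬎[38;2;35;35;50m[48;2;15;15;25m🬲[38;2;15;15;25m[48;2;35;35;50m🬎[0m
[38;2;15;15;25m[48;2;15;15;25m [38;2;15;15;25m[48;2;15;15;25m [38;2;35;35;50m[48;2;15;15;25m▌[38;2;15;15;25m[48;2;15;15;25m [38;2;35;35;50m[48;2;15;15;25m▌[38;2;15;15;25m[48;2;15;15;25m [38;2;35;35;50m[48;2;15;15;25m▌[38;2;15;15;25m[48;2;15;15;25m [38;2;35;35;50m[48;2;15;15;25m▌[38;2;15;15;25m[48;2;15;15;25m [0m
</frame>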